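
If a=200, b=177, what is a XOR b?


200 ^ 177 = 121

121


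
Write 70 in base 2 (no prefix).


70 = 1000110 in binary

1000110


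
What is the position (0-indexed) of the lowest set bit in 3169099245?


0b10111100111001001001110111101101. Lowest set bit at position 0

0


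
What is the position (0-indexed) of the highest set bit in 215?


0b11010111. Highest set bit at position 7

7


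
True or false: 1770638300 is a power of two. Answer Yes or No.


0b1101001100010011100101111011100. Multiple bits set => No

No


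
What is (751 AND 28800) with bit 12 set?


Step 1: 751 & 28800 = 128
Step 2: 128 | (1 << 12) = 128 | 4096 = 4224

4224


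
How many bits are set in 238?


0b11101110 has 6 set bits

6


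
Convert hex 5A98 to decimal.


5A98 hex = 23192 decimal

23192


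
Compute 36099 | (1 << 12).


36099 | (1 << 12) = 36099 | 4096 = 40195

40195


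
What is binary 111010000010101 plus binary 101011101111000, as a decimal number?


111010000010101 + 101011101111000 = 1100101110001101 = 52109

52109


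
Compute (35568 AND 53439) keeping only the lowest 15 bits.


Step 1: 35568 & 53439 = 32944
Step 2: 32944 & 32767 = 176

176


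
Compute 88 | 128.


0b1011000 | 0b10000000 = 0b11011000 = 216

216


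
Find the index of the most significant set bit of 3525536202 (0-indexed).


0b11010010001000110110100111001010. Highest set bit at position 31

31


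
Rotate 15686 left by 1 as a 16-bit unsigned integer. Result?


Rotate 0b11110101000110 left by 1 (16-bit) = 0b111101010001100 = 31372

31372


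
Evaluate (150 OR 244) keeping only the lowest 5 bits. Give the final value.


Step 1: 150 | 244 = 246
Step 2: 246 & 31 = 22

22


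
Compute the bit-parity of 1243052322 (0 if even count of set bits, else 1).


0b1001010000101110111100100100010 has 14 ones => parity 0

0


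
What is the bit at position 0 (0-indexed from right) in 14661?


0b11100101000101, position 0 = 1

1


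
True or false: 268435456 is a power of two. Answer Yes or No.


0b10000000000000000000000000000. Only one bit set => Yes

Yes


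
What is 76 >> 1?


0b1001100 >> 1 = 0b100110 = 38

38


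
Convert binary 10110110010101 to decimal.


10110110010101 in decimal = 11669

11669


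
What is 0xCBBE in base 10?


CBBE hex = 52158 decimal

52158


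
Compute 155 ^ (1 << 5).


155 ^ (1 << 5) = 155 ^ 32 = 187

187


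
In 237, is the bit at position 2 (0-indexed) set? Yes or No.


0b11101101, bit 2 = 1. Yes

Yes


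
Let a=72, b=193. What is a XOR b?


72 ^ 193 = 137

137


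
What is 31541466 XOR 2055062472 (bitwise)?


0b1111000010100100011011010 ^ 0b1111010011111011100001111001000 = 0b1111011100111001000101100010010 = 2073856786

2073856786


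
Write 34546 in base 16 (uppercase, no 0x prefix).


34546 = 86F2 hex

86F2


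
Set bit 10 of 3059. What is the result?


3059 | (1 << 10) = 3059 | 1024 = 4083

4083


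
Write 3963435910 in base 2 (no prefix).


3963435910 = 11101100001111010011101110000110 in binary

11101100001111010011101110000110


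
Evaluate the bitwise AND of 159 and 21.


0b10011111 & 0b10101 = 0b10101 = 21

21


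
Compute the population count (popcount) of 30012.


0b111010100111100 has 9 set bits

9


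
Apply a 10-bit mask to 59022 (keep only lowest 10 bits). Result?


59022 & 1023 = 654

654


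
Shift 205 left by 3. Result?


0b11001101 << 3 = 0b11001101000 = 1640

1640


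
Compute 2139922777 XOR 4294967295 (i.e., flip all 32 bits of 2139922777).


2139922777 ^ 4294967295 = 2155044518

2155044518


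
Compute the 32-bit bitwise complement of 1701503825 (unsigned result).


~0b1100101011010101110001101010001 = 0b10011010100101010001110010101110 = 2593463470 (32-bit unsigned)

2593463470


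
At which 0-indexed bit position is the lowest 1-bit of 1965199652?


0b1110101001000101001000100100100. Lowest set bit at position 2

2


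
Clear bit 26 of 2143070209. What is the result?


2143070209 & ~(1 << 26) = 2075961345

2075961345


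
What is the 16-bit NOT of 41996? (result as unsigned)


~0b1010010000001100 = 0b101101111110011 = 23539 (16-bit unsigned)

23539


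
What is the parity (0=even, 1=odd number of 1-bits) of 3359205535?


0b11001000001110010110100010011111 has 16 ones => parity 0

0


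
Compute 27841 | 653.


0b110110011000001 | 0b1010001101 = 0b110111011001101 = 28365

28365


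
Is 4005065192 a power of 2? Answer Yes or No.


0b11101110101110000111000111101000. Multiple bits set => No

No


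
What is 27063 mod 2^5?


27063 & 31 = 23

23


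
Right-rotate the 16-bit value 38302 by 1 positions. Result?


Rotate 0b1001010110011110 right by 1 (16-bit) = 0b100101011001111 = 19151

19151


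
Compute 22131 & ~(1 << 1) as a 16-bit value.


22131 & ~(1 << 1) = 22129

22129


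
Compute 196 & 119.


0b11000100 & 0b1110111 = 0b1000100 = 68

68


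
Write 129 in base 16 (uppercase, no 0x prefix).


129 = 81 hex

81


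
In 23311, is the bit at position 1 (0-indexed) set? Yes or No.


0b101101100001111, bit 1 = 1. Yes

Yes


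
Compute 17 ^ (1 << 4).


17 ^ (1 << 4) = 17 ^ 16 = 1

1


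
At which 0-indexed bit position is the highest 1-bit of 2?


0b10. Highest set bit at position 1

1


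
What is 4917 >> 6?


0b1001100110101 >> 6 = 0b1001100 = 76

76


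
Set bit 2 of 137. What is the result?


137 | (1 << 2) = 137 | 4 = 141

141


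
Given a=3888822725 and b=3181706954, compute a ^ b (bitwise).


3888822725 ^ 3181706954 = 1517176591

1517176591


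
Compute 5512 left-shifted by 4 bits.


0b1010110001000 << 4 = 0b10101100010000000 = 88192

88192


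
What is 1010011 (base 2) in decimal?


1010011 in decimal = 83

83


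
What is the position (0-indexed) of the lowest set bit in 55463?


0b1101100010100111. Lowest set bit at position 0

0


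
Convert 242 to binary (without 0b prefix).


242 = 11110010 in binary

11110010


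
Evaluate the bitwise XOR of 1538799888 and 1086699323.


0b1011011101110000011100100010000 ^ 0b1000000110001011011011100111011 = 0b11011011111011000111000101011 = 461213227

461213227


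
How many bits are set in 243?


0b11110011 has 6 set bits

6


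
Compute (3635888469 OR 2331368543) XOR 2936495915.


Step 1: 3635888469 | 2331368543 = 3673677151
Step 2: 3673677151 ^ 2936495915 = 1978696308

1978696308


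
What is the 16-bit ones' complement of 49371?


49371 ^ 65535 = 16164

16164


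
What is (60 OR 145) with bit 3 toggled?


Step 1: 60 | 145 = 189
Step 2: 189 ^ (1 << 3) = 189 ^ 8 = 181

181


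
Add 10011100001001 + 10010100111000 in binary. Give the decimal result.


10011100001001 + 10010100111000 = 100110001000001 = 19521

19521


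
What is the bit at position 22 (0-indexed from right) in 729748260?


0b101011011111110001001100100100, position 22 = 1

1


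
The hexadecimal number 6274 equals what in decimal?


6274 hex = 25204 decimal

25204


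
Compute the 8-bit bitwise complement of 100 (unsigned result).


~0b1100100 = 0b10011011 = 155 (8-bit unsigned)

155


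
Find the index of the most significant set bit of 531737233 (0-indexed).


0b11111101100011010101010010001. Highest set bit at position 28

28


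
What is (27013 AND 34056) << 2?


Step 1: 27013 & 34056 = 256
Step 2: 256 << 2 = 1024

1024


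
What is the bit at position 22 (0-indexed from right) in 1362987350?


0b1010001001111011000100101010110, position 22 = 0

0


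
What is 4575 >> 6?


0b1000111011111 >> 6 = 0b1000111 = 71

71


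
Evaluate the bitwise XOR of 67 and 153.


0b1000011 ^ 0b10011001 = 0b11011010 = 218

218


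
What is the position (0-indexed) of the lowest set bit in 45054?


0b1010111111111110. Lowest set bit at position 1

1


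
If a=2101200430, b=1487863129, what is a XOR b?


2101200430 ^ 1487863129 = 630406007

630406007


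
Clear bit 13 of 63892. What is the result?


63892 & ~(1 << 13) = 55700

55700


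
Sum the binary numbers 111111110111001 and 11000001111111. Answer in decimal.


111111110111001 + 11000001111111 = 1011000000111000 = 45112

45112


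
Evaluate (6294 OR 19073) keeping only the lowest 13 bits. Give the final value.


Step 1: 6294 | 19073 = 23191
Step 2: 23191 & 8191 = 6807

6807


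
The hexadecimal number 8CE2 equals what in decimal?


8CE2 hex = 36066 decimal

36066


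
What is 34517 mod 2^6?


34517 & 63 = 21

21


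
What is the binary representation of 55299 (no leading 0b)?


55299 = 1101100000000011 in binary

1101100000000011


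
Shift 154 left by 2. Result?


0b10011010 << 2 = 0b1001101000 = 616

616


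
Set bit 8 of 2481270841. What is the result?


2481270841 | (1 << 8) = 2481270841 | 256 = 2481271097

2481271097


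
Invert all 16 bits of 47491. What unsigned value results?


47491 ^ 65535 = 18044

18044


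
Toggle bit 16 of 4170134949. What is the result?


4170134949 ^ (1 << 16) = 4170134949 ^ 65536 = 4170069413

4170069413


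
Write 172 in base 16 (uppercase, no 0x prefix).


172 = AC hex

AC


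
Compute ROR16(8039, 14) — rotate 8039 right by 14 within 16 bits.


Rotate 0b1111101100111 right by 14 (16-bit) = 0b111110110011100 = 32156

32156


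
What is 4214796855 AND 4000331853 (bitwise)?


0b11111011001110001011001000110111 & 0b11101110011100000011100001001101 = 0b11101010001100000011000000000101 = 3929026565

3929026565


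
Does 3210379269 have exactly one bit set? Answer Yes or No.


0b10111111010110101000000000000101. Multiple bits set => No

No


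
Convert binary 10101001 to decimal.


10101001 in decimal = 169

169


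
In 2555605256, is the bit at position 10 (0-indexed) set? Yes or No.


0b10011000010100110111000100001000, bit 10 = 0. No

No


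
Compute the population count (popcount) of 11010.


0b10101100000010 has 5 set bits

5


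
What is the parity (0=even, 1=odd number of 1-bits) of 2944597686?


0b10101111100000101111111010110110 has 20 ones => parity 0

0


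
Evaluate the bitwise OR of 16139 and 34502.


0b11111100001011 | 0b1000011011000110 = 0b1011111111001111 = 49103

49103


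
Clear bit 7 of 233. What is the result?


233 & ~(1 << 7) = 105

105


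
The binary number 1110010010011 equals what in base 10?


1110010010011 in decimal = 7315

7315


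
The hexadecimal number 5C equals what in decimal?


5C hex = 92 decimal

92


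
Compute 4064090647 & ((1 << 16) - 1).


4064090647 & 65535 = 6679

6679


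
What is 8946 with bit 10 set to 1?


8946 | (1 << 10) = 8946 | 1024 = 9970

9970


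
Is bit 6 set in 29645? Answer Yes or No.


0b111001111001101, bit 6 = 1. Yes

Yes


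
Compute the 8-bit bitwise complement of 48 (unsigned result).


~0b110000 = 0b11001111 = 207 (8-bit unsigned)

207


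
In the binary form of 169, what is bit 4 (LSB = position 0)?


0b10101001, position 4 = 0

0


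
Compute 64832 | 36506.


0b1111110101000000 | 0b1000111010011010 = 0b1111111111011010 = 65498

65498


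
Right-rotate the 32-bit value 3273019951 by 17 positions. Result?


Rotate 0b11000011000101100101001000101111 right by 17 (32-bit) = 0b101001000101111110000110001011 = 689430923

689430923


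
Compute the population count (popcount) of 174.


0b10101110 has 5 set bits

5


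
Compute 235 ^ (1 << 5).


235 ^ (1 << 5) = 235 ^ 32 = 203

203


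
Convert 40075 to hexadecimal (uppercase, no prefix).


40075 = 9C8B hex

9C8B


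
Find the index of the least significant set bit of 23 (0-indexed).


0b10111. Lowest set bit at position 0

0


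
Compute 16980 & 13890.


0b100001001010100 & 0b11011001000010 = 0b1001000000 = 576

576


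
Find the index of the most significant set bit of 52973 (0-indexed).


0b1100111011101101. Highest set bit at position 15

15


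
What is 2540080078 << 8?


0b10010111011001101000101111001110 << 8 = 0b1001011101100110100010111100111000000000 = 650260499968

650260499968


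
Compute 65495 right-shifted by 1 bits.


0b1111111111010111 >> 1 = 0b111111111101011 = 32747

32747


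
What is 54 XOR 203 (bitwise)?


0b110110 ^ 0b11001011 = 0b11111101 = 253

253


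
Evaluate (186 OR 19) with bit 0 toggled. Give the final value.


Step 1: 186 | 19 = 187
Step 2: 187 ^ (1 << 0) = 187 ^ 1 = 186

186


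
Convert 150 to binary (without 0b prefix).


150 = 10010110 in binary

10010110


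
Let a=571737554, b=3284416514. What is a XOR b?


571737554 ^ 3284416514 = 3788520912

3788520912


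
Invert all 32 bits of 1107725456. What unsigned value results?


1107725456 ^ 4294967295 = 3187241839

3187241839


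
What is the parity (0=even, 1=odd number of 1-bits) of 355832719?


0b10101001101011001001110001111 has 16 ones => parity 0

0


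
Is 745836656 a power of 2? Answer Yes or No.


0b101100011101001001000001110000. Multiple bits set => No

No


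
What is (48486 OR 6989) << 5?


Step 1: 48486 | 6989 = 49007
Step 2: 49007 << 5 = 1568224

1568224


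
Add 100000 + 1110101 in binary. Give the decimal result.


100000 + 1110101 = 10010101 = 149

149


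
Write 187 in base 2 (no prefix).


187 = 10111011 in binary

10111011


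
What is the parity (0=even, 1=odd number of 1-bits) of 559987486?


0b100001011000001011101100011110 has 14 ones => parity 0

0


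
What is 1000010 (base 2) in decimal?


1000010 in decimal = 66

66


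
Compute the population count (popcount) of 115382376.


0b110111000001001100001101000 has 11 set bits

11


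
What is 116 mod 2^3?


116 & 7 = 4

4


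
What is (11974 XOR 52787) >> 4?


Step 1: 11974 ^ 52787 = 57589
Step 2: 57589 >> 4 = 3599

3599


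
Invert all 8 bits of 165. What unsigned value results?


165 ^ 255 = 90

90


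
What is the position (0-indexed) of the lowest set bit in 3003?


0b101110111011. Lowest set bit at position 0

0


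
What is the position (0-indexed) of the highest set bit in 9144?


0b10001110111000. Highest set bit at position 13

13


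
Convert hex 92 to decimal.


92 hex = 146 decimal

146


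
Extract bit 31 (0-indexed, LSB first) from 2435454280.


0b10010001001010100001010101001000, position 31 = 1

1


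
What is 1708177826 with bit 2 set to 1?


1708177826 | (1 << 2) = 1708177826 | 4 = 1708177830

1708177830


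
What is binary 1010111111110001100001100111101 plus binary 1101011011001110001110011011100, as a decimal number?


1010111111110001100001100111101 + 1101011011001110001110011011100 = 11000011010111111110000000011001 = 3277840409

3277840409


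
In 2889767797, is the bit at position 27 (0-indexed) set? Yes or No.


0b10101100001111100101101101110101, bit 27 = 1. Yes

Yes


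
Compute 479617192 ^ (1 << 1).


479617192 ^ (1 << 1) = 479617192 ^ 2 = 479617194

479617194


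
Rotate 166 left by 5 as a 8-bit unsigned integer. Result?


Rotate 0b10100110 left by 5 (8-bit) = 0b11010100 = 212

212


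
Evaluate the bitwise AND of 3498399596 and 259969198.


0b11010000100001010101011101101100 & 0b1111011111101101000010101110 = 0b1000101000000101100 = 282668

282668


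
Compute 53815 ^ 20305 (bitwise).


0b1101001000110111 ^ 0b100111101010001 = 0b1001110101100110 = 40294

40294


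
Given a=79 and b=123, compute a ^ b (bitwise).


79 ^ 123 = 52

52


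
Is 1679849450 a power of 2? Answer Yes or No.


0b1100100001000000111011111101010. Multiple bits set => No

No


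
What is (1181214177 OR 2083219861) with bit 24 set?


Step 1: 1181214177 | 2083219861 = 2121264629
Step 2: 2121264629 | (1 << 24) = 2121264629 | 16777216 = 2138041845

2138041845


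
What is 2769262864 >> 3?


0b10100101000011111001100100010000 >> 3 = 0b10100101000011111001100100010 = 346157858

346157858


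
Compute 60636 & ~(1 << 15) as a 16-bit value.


60636 & ~(1 << 15) = 27868

27868


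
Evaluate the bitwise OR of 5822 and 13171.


0b1011010111110 | 0b11001101110011 = 0b11011111111111 = 14335

14335


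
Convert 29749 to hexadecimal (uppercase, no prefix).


29749 = 7435 hex

7435


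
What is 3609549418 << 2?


0b11010111001001010101101001101010 << 2 = 0b1101011100100101010110100110101000 = 14438197672

14438197672


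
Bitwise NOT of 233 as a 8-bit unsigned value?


~0b11101001 = 0b10110 = 22 (8-bit unsigned)

22


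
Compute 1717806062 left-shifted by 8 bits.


0b1100110011000111010001111101110 << 8 = 0b110011001100011101000111110111000000000 = 439758351872

439758351872


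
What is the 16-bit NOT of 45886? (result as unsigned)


~0b1011001100111110 = 0b100110011000001 = 19649 (16-bit unsigned)

19649


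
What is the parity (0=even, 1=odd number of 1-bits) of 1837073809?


0b1101101011111111000010110010001 has 18 ones => parity 0

0


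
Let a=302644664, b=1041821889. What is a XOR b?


302644664 ^ 1041821889 = 739315065

739315065


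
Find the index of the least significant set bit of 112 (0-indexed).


0b1110000. Lowest set bit at position 4

4


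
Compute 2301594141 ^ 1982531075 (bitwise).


0b10001001001011111000101000011101 ^ 0b1110110001010110000011000000011 = 0b11111111000001001000110000011110 = 4278488094

4278488094


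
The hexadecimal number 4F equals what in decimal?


4F hex = 79 decimal

79


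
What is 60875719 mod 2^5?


60875719 & 31 = 7

7


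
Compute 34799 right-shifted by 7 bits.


0b1000011111101111 >> 7 = 0b100001111 = 271

271


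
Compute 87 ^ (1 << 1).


87 ^ (1 << 1) = 87 ^ 2 = 85

85


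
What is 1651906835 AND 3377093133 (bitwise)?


0b1100010011101100001100100010011 & 0b11001001010010100101101000001101 = 0b1000000010000100001100000000001 = 1078073345

1078073345


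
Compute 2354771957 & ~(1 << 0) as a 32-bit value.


2354771957 & ~(1 << 0) = 2354771956

2354771956


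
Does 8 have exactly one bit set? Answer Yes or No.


0b1000. Only one bit set => Yes

Yes


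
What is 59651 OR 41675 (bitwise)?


0b1110100100000011 | 0b1010001011001011 = 0b1110101111001011 = 60363

60363


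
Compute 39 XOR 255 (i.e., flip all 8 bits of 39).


39 ^ 255 = 216

216


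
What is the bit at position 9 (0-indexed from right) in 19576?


0b100110001111000, position 9 = 0

0


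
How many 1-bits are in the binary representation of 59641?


0b1110100011111001 has 10 set bits

10


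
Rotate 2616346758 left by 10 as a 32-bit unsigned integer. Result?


Rotate 0b10011011111100100100100010000110 left by 10 (32-bit) = 0b11001001001000100001101001101111 = 3374455407

3374455407


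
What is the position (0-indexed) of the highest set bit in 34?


0b100010. Highest set bit at position 5

5


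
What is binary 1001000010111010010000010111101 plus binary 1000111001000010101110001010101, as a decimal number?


1001000010111010010000010111101 + 1000111001000010101110001010101 = 10001111011111100111110100010010 = 2407431442

2407431442


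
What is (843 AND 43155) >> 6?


Step 1: 843 & 43155 = 3
Step 2: 3 >> 6 = 0

0


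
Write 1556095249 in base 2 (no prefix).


1556095249 = 1011100110000000010000100010001 in binary

1011100110000000010000100010001


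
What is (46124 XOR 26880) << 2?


Step 1: 46124 ^ 26880 = 56620
Step 2: 56620 << 2 = 226480

226480


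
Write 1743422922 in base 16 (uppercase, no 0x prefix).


1743422922 = 67EA85CA hex

67EA85CA


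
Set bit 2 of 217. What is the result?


217 | (1 << 2) = 217 | 4 = 221

221


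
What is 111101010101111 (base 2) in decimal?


111101010101111 in decimal = 31407

31407


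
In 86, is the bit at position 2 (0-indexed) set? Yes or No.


0b1010110, bit 2 = 1. Yes

Yes


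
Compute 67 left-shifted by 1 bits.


0b1000011 << 1 = 0b10000110 = 134

134


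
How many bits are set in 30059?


0b111010101101011 has 10 set bits

10


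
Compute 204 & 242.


0b11001100 & 0b11110010 = 0b11000000 = 192

192


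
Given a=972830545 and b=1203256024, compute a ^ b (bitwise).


972830545 ^ 1203256024 = 2118389129

2118389129


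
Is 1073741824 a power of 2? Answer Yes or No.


0b1000000000000000000000000000000. Only one bit set => Yes

Yes


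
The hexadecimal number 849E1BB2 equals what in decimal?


849E1BB2 hex = 2224954290 decimal

2224954290


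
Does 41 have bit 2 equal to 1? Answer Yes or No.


0b101001, bit 2 = 0. No

No


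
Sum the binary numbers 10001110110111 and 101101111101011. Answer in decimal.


10001110110111 + 101101111101011 = 111111110100010 = 32674

32674


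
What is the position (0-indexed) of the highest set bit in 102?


0b1100110. Highest set bit at position 6

6


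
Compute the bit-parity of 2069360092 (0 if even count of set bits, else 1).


0b1111011010101111110110111011100 has 22 ones => parity 0

0


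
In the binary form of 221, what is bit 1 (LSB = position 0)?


0b11011101, position 1 = 0

0


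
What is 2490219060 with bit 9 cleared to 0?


2490219060 & ~(1 << 9) = 2490218548

2490218548


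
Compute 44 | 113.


0b101100 | 0b1110001 = 0b1111101 = 125

125


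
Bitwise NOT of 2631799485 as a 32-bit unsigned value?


~0b10011100110111100001001010111101 = 0b1100011001000011110110101000010 = 1663167810 (32-bit unsigned)

1663167810


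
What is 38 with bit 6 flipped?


38 ^ (1 << 6) = 38 ^ 64 = 102

102


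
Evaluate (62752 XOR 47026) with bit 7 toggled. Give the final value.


Step 1: 62752 ^ 47026 = 17042
Step 2: 17042 ^ (1 << 7) = 17042 ^ 128 = 16914

16914


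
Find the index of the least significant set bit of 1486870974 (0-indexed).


0b1011000100111111101100110111110. Lowest set bit at position 1

1


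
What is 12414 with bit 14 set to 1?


12414 | (1 << 14) = 12414 | 16384 = 28798

28798


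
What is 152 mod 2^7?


152 & 127 = 24

24


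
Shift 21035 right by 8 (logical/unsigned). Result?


0b101001000101011 >> 8 = 0b1010010 = 82

82


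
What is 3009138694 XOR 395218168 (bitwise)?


0b10110011010110111101000000000110 ^ 0b10111100011101000110011111000 = 0b10100100110101010101110011111110 = 2765446398

2765446398


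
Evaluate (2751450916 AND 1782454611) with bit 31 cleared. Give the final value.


Step 1: 2751450916 & 1782454611 = 574490880
Step 2: 574490880 & ~(1 << 31) = 574490880

574490880


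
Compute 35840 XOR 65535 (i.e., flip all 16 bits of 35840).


35840 ^ 65535 = 29695

29695


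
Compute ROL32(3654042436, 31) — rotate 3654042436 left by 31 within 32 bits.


Rotate 0b11011001110011000100001101000100 left by 31 (32-bit) = 0b1101100111001100010000110100010 = 1827021218

1827021218


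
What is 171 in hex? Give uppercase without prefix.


171 = AB hex

AB


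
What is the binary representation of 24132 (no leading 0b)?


24132 = 101111001000100 in binary

101111001000100


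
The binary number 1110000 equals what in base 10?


1110000 in decimal = 112

112


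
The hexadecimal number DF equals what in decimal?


DF hex = 223 decimal

223


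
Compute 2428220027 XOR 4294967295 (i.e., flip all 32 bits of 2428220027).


2428220027 ^ 4294967295 = 1866747268

1866747268


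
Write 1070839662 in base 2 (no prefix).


1070839662 = 111111110100111011011101101110 in binary

111111110100111011011101101110


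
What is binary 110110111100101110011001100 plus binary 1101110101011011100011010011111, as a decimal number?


110110111100101110011001100 + 1101110101011011100011010011111 = 1110101100011000010001101101011 = 1972118379

1972118379


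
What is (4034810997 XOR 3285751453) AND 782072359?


Step 1: 4034810997 ^ 3285751453 = 866566888
Step 2: 866566888 & 782072359 = 579093024

579093024


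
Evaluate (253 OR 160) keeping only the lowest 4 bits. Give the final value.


Step 1: 253 | 160 = 253
Step 2: 253 & 15 = 13

13


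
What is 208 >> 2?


0b11010000 >> 2 = 0b110100 = 52

52


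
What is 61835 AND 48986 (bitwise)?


0b1111000110001011 & 0b1011111101011010 = 0b1011000100001010 = 45322

45322


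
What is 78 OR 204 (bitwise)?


0b1001110 | 0b11001100 = 0b11001110 = 206

206


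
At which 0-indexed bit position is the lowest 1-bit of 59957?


0b1110101000110101. Lowest set bit at position 0

0


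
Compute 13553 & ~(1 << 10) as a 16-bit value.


13553 & ~(1 << 10) = 12529

12529


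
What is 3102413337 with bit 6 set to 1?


3102413337 | (1 << 6) = 3102413337 | 64 = 3102413401

3102413401


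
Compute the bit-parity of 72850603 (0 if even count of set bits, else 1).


0b100010101111001110010101011 has 15 ones => parity 1

1


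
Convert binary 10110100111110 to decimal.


10110100111110 in decimal = 11582

11582


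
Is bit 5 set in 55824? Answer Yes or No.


0b1101101000010000, bit 5 = 0. No

No


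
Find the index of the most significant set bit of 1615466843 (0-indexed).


0b1100000010010100001000101011011. Highest set bit at position 30

30


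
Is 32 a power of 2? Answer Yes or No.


0b100000. Only one bit set => Yes

Yes


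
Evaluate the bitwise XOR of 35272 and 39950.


0b1000100111001000 ^ 0b1001110000001110 = 0b1010111000110 = 5574

5574


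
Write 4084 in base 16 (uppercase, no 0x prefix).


4084 = FF4 hex

FF4


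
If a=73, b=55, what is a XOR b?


73 ^ 55 = 126

126


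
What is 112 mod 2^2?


112 & 3 = 0

0


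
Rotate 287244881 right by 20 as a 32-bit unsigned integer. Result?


Rotate 0b10001000111110000001001010001 right by 20 (32-bit) = 0b11110000001001010001000100010001 = 4028961041

4028961041


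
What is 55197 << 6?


0b1101011110011101 << 6 = 0b1101011110011101000000 = 3532608

3532608


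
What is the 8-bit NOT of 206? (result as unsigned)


~0b11001110 = 0b110001 = 49 (8-bit unsigned)

49


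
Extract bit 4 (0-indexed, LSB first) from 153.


0b10011001, position 4 = 1

1


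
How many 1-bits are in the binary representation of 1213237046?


0b1001000010100001000011100110110 has 12 set bits

12


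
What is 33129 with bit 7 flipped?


33129 ^ (1 << 7) = 33129 ^ 128 = 33257

33257


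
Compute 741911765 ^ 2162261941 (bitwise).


0b101100001110001010110011010101 ^ 0b10000000111000010111111110110101 = 0b10101100110110011101001101100000 = 2899956576

2899956576


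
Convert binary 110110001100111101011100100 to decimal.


110110001100111101011100100 in decimal = 113670884

113670884


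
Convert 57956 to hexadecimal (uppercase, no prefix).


57956 = E264 hex

E264


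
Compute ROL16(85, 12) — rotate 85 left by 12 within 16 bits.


Rotate 0b1010101 left by 12 (16-bit) = 0b101000000000101 = 20485

20485


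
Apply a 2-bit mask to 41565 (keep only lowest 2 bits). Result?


41565 & 3 = 1

1


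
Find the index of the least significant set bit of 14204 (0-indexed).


0b11011101111100. Lowest set bit at position 2

2


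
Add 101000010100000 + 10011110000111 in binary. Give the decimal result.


101000010100000 + 10011110000111 = 111100000100111 = 30759

30759


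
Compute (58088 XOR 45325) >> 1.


Step 1: 58088 ^ 45325 = 21477
Step 2: 21477 >> 1 = 10738

10738


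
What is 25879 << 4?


0b110010100010111 << 4 = 0b1100101000101110000 = 414064

414064


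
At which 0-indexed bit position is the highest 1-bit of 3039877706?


0b10110101001100001101101001001010. Highest set bit at position 31

31


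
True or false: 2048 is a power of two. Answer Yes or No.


0b100000000000. Only one bit set => Yes

Yes


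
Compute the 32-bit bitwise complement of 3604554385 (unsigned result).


~0b11010110110110010010001010010001 = 0b101001001001101101110101101110 = 690412910 (32-bit unsigned)

690412910


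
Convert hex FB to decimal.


FB hex = 251 decimal

251


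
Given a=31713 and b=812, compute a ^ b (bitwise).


31713 ^ 812 = 30925

30925


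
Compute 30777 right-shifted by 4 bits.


0b111100000111001 >> 4 = 0b11110000011 = 1923

1923


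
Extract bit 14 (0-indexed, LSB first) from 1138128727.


0b1000011110101100111011101010111, position 14 = 1

1


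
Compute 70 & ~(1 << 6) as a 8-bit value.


70 & ~(1 << 6) = 6

6


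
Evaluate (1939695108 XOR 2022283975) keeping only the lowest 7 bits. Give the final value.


Step 1: 1939695108 ^ 2022283975 = 185924803
Step 2: 185924803 & 127 = 67

67


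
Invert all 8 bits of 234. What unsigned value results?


234 ^ 255 = 21

21


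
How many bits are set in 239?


0b11101111 has 7 set bits

7


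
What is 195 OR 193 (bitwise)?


0b11000011 | 0b11000001 = 0b11000011 = 195

195


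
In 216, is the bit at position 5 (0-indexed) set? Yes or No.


0b11011000, bit 5 = 0. No

No


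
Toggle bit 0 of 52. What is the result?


52 ^ (1 << 0) = 52 ^ 1 = 53

53


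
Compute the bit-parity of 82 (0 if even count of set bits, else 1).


0b1010010 has 3 ones => parity 1

1


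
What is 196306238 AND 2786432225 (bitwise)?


0b1011101100110110010100111110 & 0b10100110000101011001010011100001 = 0b10000100010000010000100000 = 34669600

34669600


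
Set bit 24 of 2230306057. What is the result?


2230306057 | (1 << 24) = 2230306057 | 16777216 = 2247083273

2247083273


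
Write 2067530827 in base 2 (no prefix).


2067530827 = 1111011001111000000010001001011 in binary

1111011001111000000010001001011


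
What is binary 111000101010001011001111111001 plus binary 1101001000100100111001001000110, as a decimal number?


111000101010001011001111111001 + 1101001000100100111001001000110 = 10100001101110110010011000111111 = 2713396799

2713396799


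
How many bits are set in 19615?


0b100110010011111 has 9 set bits

9


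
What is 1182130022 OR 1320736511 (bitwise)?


0b1000110011101011101111101100110 | 0b1001110101110001101011011111111 = 0b1001110111111011101111111111111 = 1325260799

1325260799


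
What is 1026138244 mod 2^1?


1026138244 & 1 = 0

0


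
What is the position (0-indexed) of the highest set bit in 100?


0b1100100. Highest set bit at position 6

6


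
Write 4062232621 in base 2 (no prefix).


4062232621 = 11110010001000001100000000101101 in binary

11110010001000001100000000101101


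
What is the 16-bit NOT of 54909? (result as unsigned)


~0b1101011001111101 = 0b10100110000010 = 10626 (16-bit unsigned)

10626


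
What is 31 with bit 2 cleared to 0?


31 & ~(1 << 2) = 27

27


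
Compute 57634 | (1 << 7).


57634 | (1 << 7) = 57634 | 128 = 57762

57762


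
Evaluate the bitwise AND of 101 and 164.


0b1100101 & 0b10100100 = 0b100100 = 36

36


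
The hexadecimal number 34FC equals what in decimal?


34FC hex = 13564 decimal

13564


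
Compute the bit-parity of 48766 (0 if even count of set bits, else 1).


0b1011111001111110 has 12 ones => parity 0

0


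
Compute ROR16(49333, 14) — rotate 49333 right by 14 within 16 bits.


Rotate 0b1100000010110101 right by 14 (16-bit) = 0b1011010111 = 727

727


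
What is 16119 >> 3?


0b11111011110111 >> 3 = 0b11111011110 = 2014

2014


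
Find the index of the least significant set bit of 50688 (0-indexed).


0b1100011000000000. Lowest set bit at position 9

9


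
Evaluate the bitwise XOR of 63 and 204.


0b111111 ^ 0b11001100 = 0b11110011 = 243

243


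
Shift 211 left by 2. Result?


0b11010011 << 2 = 0b1101001100 = 844

844


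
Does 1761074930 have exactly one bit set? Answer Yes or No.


0b1101000111101111101111011110010. Multiple bits set => No

No


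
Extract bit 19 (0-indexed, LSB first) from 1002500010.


0b111011110000001110111110101010, position 19 = 0

0


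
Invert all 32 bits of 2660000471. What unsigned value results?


2660000471 ^ 4294967295 = 1634966824

1634966824


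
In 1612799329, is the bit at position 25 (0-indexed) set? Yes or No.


0b1100000001000010101110101100001, bit 25 = 0. No

No


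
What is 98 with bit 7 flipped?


98 ^ (1 << 7) = 98 ^ 128 = 226

226


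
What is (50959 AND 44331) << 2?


Step 1: 50959 & 44331 = 34059
Step 2: 34059 << 2 = 136236

136236


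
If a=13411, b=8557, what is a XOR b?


13411 ^ 8557 = 5390

5390


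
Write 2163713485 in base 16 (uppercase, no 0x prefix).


2163713485 = 80F7A5CD hex

80F7A5CD


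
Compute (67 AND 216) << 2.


Step 1: 67 & 216 = 64
Step 2: 64 << 2 = 256

256


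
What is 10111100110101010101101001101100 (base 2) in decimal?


10111100110101010101101001101100 in decimal = 3168098924

3168098924


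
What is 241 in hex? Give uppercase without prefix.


241 = F1 hex

F1


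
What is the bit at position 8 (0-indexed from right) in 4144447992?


0b11110111000001110100000111111000, position 8 = 1

1


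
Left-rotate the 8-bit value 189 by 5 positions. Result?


Rotate 0b10111101 left by 5 (8-bit) = 0b10110111 = 183

183


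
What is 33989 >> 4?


0b1000010011000101 >> 4 = 0b100001001100 = 2124

2124


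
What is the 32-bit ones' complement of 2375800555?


2375800555 ^ 4294967295 = 1919166740

1919166740


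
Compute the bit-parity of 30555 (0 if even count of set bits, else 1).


0b111011101011011 has 11 ones => parity 1

1


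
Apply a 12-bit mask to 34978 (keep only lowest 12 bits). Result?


34978 & 4095 = 2210

2210


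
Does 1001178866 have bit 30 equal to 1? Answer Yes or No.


0b111011101011001100011011110010, bit 30 = 0. No

No


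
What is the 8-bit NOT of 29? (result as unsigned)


~0b11101 = 0b11100010 = 226 (8-bit unsigned)

226


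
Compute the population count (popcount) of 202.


0b11001010 has 4 set bits

4


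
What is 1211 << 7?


0b10010111011 << 7 = 0b100101110110000000 = 155008

155008


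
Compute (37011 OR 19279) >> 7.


Step 1: 37011 | 19279 = 56287
Step 2: 56287 >> 7 = 439

439


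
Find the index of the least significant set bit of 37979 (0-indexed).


0b1001010001011011. Lowest set bit at position 0

0


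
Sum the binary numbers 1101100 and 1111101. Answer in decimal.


1101100 + 1111101 = 11101001 = 233

233


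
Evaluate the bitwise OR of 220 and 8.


0b11011100 | 0b1000 = 0b11011100 = 220

220


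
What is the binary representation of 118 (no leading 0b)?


118 = 1110110 in binary

1110110


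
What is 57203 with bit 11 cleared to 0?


57203 & ~(1 << 11) = 55155

55155


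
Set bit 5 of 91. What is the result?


91 | (1 << 5) = 91 | 32 = 123

123


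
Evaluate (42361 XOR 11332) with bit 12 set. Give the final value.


Step 1: 42361 ^ 11332 = 35133
Step 2: 35133 | (1 << 12) = 35133 | 4096 = 39229

39229


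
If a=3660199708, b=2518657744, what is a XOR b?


3660199708 ^ 2518657744 = 1278582220

1278582220


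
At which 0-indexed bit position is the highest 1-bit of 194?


0b11000010. Highest set bit at position 7

7


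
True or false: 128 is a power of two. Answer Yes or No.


0b10000000. Only one bit set => Yes

Yes


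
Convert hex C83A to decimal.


C83A hex = 51258 decimal

51258


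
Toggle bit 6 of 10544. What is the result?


10544 ^ (1 << 6) = 10544 ^ 64 = 10608

10608


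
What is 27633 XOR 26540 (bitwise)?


0b110101111110001 ^ 0b110011110101100 = 0b110001011101 = 3165

3165


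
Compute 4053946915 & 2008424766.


0b11110001101000100101001000100011 & 0b1110111101101100010000100111110 = 0b1110001101000100000000000100010 = 1906442274

1906442274


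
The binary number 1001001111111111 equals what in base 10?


1001001111111111 in decimal = 37887

37887


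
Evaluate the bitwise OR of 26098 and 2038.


0b110010111110010 | 0b11111110110 = 0b110011111110110 = 26614

26614


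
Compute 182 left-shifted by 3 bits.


0b10110110 << 3 = 0b10110110000 = 1456

1456


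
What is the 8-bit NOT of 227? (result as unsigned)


~0b11100011 = 0b11100 = 28 (8-bit unsigned)

28


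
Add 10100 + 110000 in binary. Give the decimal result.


10100 + 110000 = 1000100 = 68

68


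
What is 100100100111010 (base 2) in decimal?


100100100111010 in decimal = 18746

18746


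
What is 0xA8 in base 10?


A8 hex = 168 decimal

168


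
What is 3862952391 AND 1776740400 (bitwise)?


0b11100110001111111111100111000111 & 0b1101001111001101110100000110000 = 0b1100000001001101110100000000000 = 1613162496

1613162496


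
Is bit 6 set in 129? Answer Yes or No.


0b10000001, bit 6 = 0. No

No


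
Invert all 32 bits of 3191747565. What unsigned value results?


3191747565 ^ 4294967295 = 1103219730

1103219730


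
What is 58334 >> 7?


0b1110001111011110 >> 7 = 0b111000111 = 455

455


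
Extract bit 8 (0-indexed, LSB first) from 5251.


0b1010010000011, position 8 = 0

0


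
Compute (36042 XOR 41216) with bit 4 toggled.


Step 1: 36042 ^ 41216 = 11722
Step 2: 11722 ^ (1 << 4) = 11722 ^ 16 = 11738

11738


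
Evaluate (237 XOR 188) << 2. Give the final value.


Step 1: 237 ^ 188 = 81
Step 2: 81 << 2 = 324

324


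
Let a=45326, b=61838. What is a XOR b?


45326 ^ 61838 = 16512

16512


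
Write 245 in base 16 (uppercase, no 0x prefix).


245 = F5 hex

F5


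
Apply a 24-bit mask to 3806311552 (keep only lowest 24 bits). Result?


3806311552 & 16777215 = 14660736

14660736


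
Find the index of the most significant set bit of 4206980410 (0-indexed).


0b11111010110000010110110100111010. Highest set bit at position 31

31


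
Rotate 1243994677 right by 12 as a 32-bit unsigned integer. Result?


Rotate 0b1001010001001011101101000110101 right by 12 (32-bit) = 0b10100011010101001010001001011101 = 2740232797

2740232797


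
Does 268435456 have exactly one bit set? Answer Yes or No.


0b10000000000000000000000000000. Only one bit set => Yes

Yes


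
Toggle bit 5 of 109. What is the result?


109 ^ (1 << 5) = 109 ^ 32 = 77

77


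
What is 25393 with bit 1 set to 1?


25393 | (1 << 1) = 25393 | 2 = 25395

25395


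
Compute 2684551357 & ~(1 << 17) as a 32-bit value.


2684551357 & ~(1 << 17) = 2684420285

2684420285


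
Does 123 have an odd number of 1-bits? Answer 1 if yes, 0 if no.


0b1111011 has 6 ones => parity 0

0


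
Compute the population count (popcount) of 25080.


0b110000111111000 has 8 set bits

8


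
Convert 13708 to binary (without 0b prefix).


13708 = 11010110001100 in binary

11010110001100


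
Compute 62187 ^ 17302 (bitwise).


0b1111001011101011 ^ 0b100001110010110 = 0b1011000101111101 = 45437

45437


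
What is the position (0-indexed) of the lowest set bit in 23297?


0b101101100000001. Lowest set bit at position 0

0
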